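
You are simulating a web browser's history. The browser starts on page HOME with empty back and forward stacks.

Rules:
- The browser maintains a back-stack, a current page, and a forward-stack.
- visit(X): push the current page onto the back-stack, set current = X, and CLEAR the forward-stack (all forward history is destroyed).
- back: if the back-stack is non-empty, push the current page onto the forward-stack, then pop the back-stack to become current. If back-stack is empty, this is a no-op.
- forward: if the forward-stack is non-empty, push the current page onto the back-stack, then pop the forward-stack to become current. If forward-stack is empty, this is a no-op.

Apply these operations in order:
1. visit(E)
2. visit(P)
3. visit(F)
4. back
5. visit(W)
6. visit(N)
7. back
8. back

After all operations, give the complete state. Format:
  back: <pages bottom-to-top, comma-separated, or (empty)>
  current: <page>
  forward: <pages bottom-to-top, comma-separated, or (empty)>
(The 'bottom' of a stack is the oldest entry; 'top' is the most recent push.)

Answer: back: HOME,E
current: P
forward: N,W

Derivation:
After 1 (visit(E)): cur=E back=1 fwd=0
After 2 (visit(P)): cur=P back=2 fwd=0
After 3 (visit(F)): cur=F back=3 fwd=0
After 4 (back): cur=P back=2 fwd=1
After 5 (visit(W)): cur=W back=3 fwd=0
After 6 (visit(N)): cur=N back=4 fwd=0
After 7 (back): cur=W back=3 fwd=1
After 8 (back): cur=P back=2 fwd=2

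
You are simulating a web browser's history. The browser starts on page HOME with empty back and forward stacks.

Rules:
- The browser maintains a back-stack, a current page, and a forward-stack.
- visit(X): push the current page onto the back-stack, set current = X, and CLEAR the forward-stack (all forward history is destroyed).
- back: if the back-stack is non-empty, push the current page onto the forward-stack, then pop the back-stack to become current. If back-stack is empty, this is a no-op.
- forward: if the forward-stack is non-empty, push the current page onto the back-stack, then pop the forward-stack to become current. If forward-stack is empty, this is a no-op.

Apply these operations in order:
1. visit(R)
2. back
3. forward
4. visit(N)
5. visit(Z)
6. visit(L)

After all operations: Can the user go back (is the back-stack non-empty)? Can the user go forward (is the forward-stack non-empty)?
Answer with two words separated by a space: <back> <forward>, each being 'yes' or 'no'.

Answer: yes no

Derivation:
After 1 (visit(R)): cur=R back=1 fwd=0
After 2 (back): cur=HOME back=0 fwd=1
After 3 (forward): cur=R back=1 fwd=0
After 4 (visit(N)): cur=N back=2 fwd=0
After 5 (visit(Z)): cur=Z back=3 fwd=0
After 6 (visit(L)): cur=L back=4 fwd=0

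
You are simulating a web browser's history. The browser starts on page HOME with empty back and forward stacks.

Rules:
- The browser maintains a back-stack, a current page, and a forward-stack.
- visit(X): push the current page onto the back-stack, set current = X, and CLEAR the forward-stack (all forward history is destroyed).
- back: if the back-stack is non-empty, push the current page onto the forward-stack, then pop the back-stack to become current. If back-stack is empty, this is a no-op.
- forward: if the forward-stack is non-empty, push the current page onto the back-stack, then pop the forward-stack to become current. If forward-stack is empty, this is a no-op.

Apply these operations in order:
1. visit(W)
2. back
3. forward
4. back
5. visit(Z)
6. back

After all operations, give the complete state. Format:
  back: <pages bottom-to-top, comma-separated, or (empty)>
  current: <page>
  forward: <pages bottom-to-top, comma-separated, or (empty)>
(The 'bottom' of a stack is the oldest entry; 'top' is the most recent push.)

Answer: back: (empty)
current: HOME
forward: Z

Derivation:
After 1 (visit(W)): cur=W back=1 fwd=0
After 2 (back): cur=HOME back=0 fwd=1
After 3 (forward): cur=W back=1 fwd=0
After 4 (back): cur=HOME back=0 fwd=1
After 5 (visit(Z)): cur=Z back=1 fwd=0
After 6 (back): cur=HOME back=0 fwd=1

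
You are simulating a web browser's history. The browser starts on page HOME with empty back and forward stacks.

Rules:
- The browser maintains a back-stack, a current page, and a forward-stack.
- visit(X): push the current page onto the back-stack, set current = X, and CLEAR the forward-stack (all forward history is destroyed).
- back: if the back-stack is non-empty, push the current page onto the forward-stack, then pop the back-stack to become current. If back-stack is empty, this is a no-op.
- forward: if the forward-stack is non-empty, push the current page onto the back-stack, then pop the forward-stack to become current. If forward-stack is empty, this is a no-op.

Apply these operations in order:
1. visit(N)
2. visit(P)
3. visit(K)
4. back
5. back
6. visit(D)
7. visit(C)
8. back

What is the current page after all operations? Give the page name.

Answer: D

Derivation:
After 1 (visit(N)): cur=N back=1 fwd=0
After 2 (visit(P)): cur=P back=2 fwd=0
After 3 (visit(K)): cur=K back=3 fwd=0
After 4 (back): cur=P back=2 fwd=1
After 5 (back): cur=N back=1 fwd=2
After 6 (visit(D)): cur=D back=2 fwd=0
After 7 (visit(C)): cur=C back=3 fwd=0
After 8 (back): cur=D back=2 fwd=1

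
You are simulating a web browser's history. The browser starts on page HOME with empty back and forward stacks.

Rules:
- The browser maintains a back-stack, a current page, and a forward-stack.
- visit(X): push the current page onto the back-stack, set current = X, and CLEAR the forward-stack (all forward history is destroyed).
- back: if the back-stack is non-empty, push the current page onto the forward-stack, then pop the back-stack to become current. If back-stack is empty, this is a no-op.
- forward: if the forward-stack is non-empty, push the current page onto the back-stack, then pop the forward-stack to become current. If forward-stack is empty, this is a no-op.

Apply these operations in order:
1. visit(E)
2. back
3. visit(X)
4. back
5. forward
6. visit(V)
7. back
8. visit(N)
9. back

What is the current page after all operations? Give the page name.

After 1 (visit(E)): cur=E back=1 fwd=0
After 2 (back): cur=HOME back=0 fwd=1
After 3 (visit(X)): cur=X back=1 fwd=0
After 4 (back): cur=HOME back=0 fwd=1
After 5 (forward): cur=X back=1 fwd=0
After 6 (visit(V)): cur=V back=2 fwd=0
After 7 (back): cur=X back=1 fwd=1
After 8 (visit(N)): cur=N back=2 fwd=0
After 9 (back): cur=X back=1 fwd=1

Answer: X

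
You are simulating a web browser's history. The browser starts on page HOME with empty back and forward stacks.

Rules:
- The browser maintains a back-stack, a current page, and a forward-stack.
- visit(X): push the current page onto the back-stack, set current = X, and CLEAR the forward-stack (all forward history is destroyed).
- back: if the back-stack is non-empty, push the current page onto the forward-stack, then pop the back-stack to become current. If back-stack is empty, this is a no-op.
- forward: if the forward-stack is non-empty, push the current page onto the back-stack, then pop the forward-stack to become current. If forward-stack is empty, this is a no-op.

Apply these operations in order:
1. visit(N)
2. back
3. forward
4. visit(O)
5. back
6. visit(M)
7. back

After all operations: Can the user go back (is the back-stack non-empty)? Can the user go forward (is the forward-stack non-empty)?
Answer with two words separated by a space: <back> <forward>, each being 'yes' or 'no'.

After 1 (visit(N)): cur=N back=1 fwd=0
After 2 (back): cur=HOME back=0 fwd=1
After 3 (forward): cur=N back=1 fwd=0
After 4 (visit(O)): cur=O back=2 fwd=0
After 5 (back): cur=N back=1 fwd=1
After 6 (visit(M)): cur=M back=2 fwd=0
After 7 (back): cur=N back=1 fwd=1

Answer: yes yes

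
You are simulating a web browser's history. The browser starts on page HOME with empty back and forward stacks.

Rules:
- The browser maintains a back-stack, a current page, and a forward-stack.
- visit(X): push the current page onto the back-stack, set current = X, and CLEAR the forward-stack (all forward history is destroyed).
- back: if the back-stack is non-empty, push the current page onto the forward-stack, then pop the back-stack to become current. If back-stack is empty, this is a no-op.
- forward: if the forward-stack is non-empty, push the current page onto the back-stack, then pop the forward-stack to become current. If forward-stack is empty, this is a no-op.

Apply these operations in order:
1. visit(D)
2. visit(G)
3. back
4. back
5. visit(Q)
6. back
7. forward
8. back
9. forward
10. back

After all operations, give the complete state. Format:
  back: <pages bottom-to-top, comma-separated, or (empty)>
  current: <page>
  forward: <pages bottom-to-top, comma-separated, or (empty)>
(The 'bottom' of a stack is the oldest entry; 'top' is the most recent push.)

Answer: back: (empty)
current: HOME
forward: Q

Derivation:
After 1 (visit(D)): cur=D back=1 fwd=0
After 2 (visit(G)): cur=G back=2 fwd=0
After 3 (back): cur=D back=1 fwd=1
After 4 (back): cur=HOME back=0 fwd=2
After 5 (visit(Q)): cur=Q back=1 fwd=0
After 6 (back): cur=HOME back=0 fwd=1
After 7 (forward): cur=Q back=1 fwd=0
After 8 (back): cur=HOME back=0 fwd=1
After 9 (forward): cur=Q back=1 fwd=0
After 10 (back): cur=HOME back=0 fwd=1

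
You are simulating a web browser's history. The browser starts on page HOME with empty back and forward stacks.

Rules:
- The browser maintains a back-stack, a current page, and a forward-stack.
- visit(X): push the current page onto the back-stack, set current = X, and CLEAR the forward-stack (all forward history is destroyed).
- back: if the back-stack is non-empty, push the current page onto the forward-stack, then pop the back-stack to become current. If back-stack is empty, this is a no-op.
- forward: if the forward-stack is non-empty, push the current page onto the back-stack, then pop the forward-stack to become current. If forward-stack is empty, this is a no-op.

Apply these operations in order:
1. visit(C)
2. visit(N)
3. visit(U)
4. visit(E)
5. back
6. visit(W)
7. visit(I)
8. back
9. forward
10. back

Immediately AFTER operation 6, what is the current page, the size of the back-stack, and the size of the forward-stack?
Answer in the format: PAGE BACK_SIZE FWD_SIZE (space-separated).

After 1 (visit(C)): cur=C back=1 fwd=0
After 2 (visit(N)): cur=N back=2 fwd=0
After 3 (visit(U)): cur=U back=3 fwd=0
After 4 (visit(E)): cur=E back=4 fwd=0
After 5 (back): cur=U back=3 fwd=1
After 6 (visit(W)): cur=W back=4 fwd=0

W 4 0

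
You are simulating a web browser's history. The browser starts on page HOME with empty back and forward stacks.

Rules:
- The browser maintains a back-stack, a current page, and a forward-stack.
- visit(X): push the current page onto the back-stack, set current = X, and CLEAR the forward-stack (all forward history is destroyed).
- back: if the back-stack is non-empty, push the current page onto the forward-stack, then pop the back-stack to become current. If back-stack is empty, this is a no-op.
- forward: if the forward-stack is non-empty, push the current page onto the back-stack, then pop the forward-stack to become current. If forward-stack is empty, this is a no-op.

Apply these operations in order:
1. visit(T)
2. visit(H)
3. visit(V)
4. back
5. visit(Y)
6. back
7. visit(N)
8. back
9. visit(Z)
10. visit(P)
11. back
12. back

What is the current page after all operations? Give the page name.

Answer: H

Derivation:
After 1 (visit(T)): cur=T back=1 fwd=0
After 2 (visit(H)): cur=H back=2 fwd=0
After 3 (visit(V)): cur=V back=3 fwd=0
After 4 (back): cur=H back=2 fwd=1
After 5 (visit(Y)): cur=Y back=3 fwd=0
After 6 (back): cur=H back=2 fwd=1
After 7 (visit(N)): cur=N back=3 fwd=0
After 8 (back): cur=H back=2 fwd=1
After 9 (visit(Z)): cur=Z back=3 fwd=0
After 10 (visit(P)): cur=P back=4 fwd=0
After 11 (back): cur=Z back=3 fwd=1
After 12 (back): cur=H back=2 fwd=2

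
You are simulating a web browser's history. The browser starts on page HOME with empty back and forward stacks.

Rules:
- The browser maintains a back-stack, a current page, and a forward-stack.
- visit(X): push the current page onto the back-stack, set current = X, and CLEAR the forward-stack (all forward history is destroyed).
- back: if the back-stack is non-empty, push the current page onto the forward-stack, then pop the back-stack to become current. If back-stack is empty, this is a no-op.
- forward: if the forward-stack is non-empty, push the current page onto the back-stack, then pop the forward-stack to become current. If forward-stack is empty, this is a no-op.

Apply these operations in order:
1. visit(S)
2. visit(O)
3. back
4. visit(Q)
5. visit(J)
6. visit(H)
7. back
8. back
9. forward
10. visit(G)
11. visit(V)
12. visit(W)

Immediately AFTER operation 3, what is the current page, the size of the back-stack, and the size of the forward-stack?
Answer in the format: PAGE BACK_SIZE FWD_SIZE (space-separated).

After 1 (visit(S)): cur=S back=1 fwd=0
After 2 (visit(O)): cur=O back=2 fwd=0
After 3 (back): cur=S back=1 fwd=1

S 1 1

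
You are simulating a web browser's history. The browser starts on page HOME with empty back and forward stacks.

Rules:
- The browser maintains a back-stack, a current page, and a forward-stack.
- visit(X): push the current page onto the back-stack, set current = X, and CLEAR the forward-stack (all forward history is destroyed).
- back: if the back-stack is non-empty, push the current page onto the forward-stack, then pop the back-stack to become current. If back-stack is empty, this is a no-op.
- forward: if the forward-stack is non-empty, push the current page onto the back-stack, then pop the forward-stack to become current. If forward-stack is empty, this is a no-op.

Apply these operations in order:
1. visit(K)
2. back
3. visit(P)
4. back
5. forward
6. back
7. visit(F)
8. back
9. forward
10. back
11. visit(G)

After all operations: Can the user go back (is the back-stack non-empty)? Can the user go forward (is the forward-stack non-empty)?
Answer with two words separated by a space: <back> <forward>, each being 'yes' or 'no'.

After 1 (visit(K)): cur=K back=1 fwd=0
After 2 (back): cur=HOME back=0 fwd=1
After 3 (visit(P)): cur=P back=1 fwd=0
After 4 (back): cur=HOME back=0 fwd=1
After 5 (forward): cur=P back=1 fwd=0
After 6 (back): cur=HOME back=0 fwd=1
After 7 (visit(F)): cur=F back=1 fwd=0
After 8 (back): cur=HOME back=0 fwd=1
After 9 (forward): cur=F back=1 fwd=0
After 10 (back): cur=HOME back=0 fwd=1
After 11 (visit(G)): cur=G back=1 fwd=0

Answer: yes no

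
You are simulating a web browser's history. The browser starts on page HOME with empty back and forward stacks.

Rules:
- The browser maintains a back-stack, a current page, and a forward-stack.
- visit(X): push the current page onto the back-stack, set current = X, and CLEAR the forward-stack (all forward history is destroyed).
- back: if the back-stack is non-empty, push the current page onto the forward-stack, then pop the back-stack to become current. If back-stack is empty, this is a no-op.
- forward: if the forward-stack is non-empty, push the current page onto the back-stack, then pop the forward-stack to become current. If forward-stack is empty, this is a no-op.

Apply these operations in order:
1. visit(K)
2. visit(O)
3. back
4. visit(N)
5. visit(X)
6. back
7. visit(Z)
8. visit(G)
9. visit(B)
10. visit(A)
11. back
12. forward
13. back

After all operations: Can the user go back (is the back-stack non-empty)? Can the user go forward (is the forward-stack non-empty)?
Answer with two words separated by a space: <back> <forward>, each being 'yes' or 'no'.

Answer: yes yes

Derivation:
After 1 (visit(K)): cur=K back=1 fwd=0
After 2 (visit(O)): cur=O back=2 fwd=0
After 3 (back): cur=K back=1 fwd=1
After 4 (visit(N)): cur=N back=2 fwd=0
After 5 (visit(X)): cur=X back=3 fwd=0
After 6 (back): cur=N back=2 fwd=1
After 7 (visit(Z)): cur=Z back=3 fwd=0
After 8 (visit(G)): cur=G back=4 fwd=0
After 9 (visit(B)): cur=B back=5 fwd=0
After 10 (visit(A)): cur=A back=6 fwd=0
After 11 (back): cur=B back=5 fwd=1
After 12 (forward): cur=A back=6 fwd=0
After 13 (back): cur=B back=5 fwd=1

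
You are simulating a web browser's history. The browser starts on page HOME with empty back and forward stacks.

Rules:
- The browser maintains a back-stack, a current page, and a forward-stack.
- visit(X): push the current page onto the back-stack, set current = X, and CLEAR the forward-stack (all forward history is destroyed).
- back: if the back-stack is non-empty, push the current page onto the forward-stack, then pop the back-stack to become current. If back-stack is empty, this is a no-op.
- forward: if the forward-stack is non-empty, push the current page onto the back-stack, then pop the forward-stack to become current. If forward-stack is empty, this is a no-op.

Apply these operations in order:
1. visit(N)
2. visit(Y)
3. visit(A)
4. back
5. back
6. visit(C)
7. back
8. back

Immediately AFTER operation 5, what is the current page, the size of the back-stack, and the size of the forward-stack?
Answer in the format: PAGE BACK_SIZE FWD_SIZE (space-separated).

After 1 (visit(N)): cur=N back=1 fwd=0
After 2 (visit(Y)): cur=Y back=2 fwd=0
After 3 (visit(A)): cur=A back=3 fwd=0
After 4 (back): cur=Y back=2 fwd=1
After 5 (back): cur=N back=1 fwd=2

N 1 2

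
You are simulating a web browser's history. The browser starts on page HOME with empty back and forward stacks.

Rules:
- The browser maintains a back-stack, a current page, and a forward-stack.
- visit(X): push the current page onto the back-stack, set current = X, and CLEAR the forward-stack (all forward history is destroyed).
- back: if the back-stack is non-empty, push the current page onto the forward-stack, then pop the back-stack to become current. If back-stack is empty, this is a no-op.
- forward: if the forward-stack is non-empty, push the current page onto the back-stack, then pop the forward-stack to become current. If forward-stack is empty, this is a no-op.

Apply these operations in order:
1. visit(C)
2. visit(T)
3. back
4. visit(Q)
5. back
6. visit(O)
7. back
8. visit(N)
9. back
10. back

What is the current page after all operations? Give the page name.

After 1 (visit(C)): cur=C back=1 fwd=0
After 2 (visit(T)): cur=T back=2 fwd=0
After 3 (back): cur=C back=1 fwd=1
After 4 (visit(Q)): cur=Q back=2 fwd=0
After 5 (back): cur=C back=1 fwd=1
After 6 (visit(O)): cur=O back=2 fwd=0
After 7 (back): cur=C back=1 fwd=1
After 8 (visit(N)): cur=N back=2 fwd=0
After 9 (back): cur=C back=1 fwd=1
After 10 (back): cur=HOME back=0 fwd=2

Answer: HOME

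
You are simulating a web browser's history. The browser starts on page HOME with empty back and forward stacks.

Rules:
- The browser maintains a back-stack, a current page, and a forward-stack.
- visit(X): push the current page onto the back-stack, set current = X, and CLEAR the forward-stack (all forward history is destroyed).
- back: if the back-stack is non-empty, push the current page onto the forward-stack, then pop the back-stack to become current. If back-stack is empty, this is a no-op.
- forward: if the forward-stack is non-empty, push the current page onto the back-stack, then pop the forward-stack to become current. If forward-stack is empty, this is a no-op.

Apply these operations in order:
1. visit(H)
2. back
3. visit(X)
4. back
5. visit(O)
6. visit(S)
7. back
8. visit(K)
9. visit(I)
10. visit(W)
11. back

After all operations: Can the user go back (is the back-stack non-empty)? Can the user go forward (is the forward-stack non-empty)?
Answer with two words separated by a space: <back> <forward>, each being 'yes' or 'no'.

Answer: yes yes

Derivation:
After 1 (visit(H)): cur=H back=1 fwd=0
After 2 (back): cur=HOME back=0 fwd=1
After 3 (visit(X)): cur=X back=1 fwd=0
After 4 (back): cur=HOME back=0 fwd=1
After 5 (visit(O)): cur=O back=1 fwd=0
After 6 (visit(S)): cur=S back=2 fwd=0
After 7 (back): cur=O back=1 fwd=1
After 8 (visit(K)): cur=K back=2 fwd=0
After 9 (visit(I)): cur=I back=3 fwd=0
After 10 (visit(W)): cur=W back=4 fwd=0
After 11 (back): cur=I back=3 fwd=1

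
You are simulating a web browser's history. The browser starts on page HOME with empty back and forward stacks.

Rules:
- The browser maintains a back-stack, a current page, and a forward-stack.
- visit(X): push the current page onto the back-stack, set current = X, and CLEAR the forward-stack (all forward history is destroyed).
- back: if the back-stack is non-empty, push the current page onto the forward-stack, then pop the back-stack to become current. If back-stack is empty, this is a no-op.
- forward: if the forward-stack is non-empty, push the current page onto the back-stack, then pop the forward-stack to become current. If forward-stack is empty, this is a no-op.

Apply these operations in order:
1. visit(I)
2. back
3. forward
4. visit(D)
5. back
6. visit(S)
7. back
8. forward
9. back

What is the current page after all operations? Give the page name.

After 1 (visit(I)): cur=I back=1 fwd=0
After 2 (back): cur=HOME back=0 fwd=1
After 3 (forward): cur=I back=1 fwd=0
After 4 (visit(D)): cur=D back=2 fwd=0
After 5 (back): cur=I back=1 fwd=1
After 6 (visit(S)): cur=S back=2 fwd=0
After 7 (back): cur=I back=1 fwd=1
After 8 (forward): cur=S back=2 fwd=0
After 9 (back): cur=I back=1 fwd=1

Answer: I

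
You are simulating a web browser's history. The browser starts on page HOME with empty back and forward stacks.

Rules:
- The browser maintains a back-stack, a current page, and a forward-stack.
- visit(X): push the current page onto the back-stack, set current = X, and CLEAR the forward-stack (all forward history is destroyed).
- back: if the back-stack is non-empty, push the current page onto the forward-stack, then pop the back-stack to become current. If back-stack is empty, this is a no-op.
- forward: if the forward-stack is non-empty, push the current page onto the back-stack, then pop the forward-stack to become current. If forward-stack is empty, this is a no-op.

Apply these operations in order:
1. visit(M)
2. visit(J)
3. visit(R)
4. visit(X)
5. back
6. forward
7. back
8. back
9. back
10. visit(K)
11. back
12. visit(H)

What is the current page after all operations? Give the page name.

Answer: H

Derivation:
After 1 (visit(M)): cur=M back=1 fwd=0
After 2 (visit(J)): cur=J back=2 fwd=0
After 3 (visit(R)): cur=R back=3 fwd=0
After 4 (visit(X)): cur=X back=4 fwd=0
After 5 (back): cur=R back=3 fwd=1
After 6 (forward): cur=X back=4 fwd=0
After 7 (back): cur=R back=3 fwd=1
After 8 (back): cur=J back=2 fwd=2
After 9 (back): cur=M back=1 fwd=3
After 10 (visit(K)): cur=K back=2 fwd=0
After 11 (back): cur=M back=1 fwd=1
After 12 (visit(H)): cur=H back=2 fwd=0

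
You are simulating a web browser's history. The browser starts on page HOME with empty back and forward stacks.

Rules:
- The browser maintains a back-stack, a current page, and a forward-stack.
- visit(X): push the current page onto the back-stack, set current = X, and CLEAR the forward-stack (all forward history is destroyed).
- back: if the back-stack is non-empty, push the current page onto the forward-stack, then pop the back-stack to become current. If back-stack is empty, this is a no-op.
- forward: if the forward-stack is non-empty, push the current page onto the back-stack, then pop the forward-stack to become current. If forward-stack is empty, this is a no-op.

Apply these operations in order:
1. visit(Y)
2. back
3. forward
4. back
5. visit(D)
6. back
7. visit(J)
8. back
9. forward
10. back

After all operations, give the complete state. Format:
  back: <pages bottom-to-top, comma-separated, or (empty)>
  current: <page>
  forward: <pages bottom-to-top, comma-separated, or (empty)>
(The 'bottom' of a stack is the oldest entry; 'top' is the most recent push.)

After 1 (visit(Y)): cur=Y back=1 fwd=0
After 2 (back): cur=HOME back=0 fwd=1
After 3 (forward): cur=Y back=1 fwd=0
After 4 (back): cur=HOME back=0 fwd=1
After 5 (visit(D)): cur=D back=1 fwd=0
After 6 (back): cur=HOME back=0 fwd=1
After 7 (visit(J)): cur=J back=1 fwd=0
After 8 (back): cur=HOME back=0 fwd=1
After 9 (forward): cur=J back=1 fwd=0
After 10 (back): cur=HOME back=0 fwd=1

Answer: back: (empty)
current: HOME
forward: J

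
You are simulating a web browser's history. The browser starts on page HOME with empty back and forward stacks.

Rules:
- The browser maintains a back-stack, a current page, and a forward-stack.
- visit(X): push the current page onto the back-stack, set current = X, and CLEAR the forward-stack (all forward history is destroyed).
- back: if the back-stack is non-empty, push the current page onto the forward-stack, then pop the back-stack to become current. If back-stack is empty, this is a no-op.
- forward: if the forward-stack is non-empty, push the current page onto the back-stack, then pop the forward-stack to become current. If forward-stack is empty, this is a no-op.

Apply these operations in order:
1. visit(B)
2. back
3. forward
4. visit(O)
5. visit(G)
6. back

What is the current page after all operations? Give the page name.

After 1 (visit(B)): cur=B back=1 fwd=0
After 2 (back): cur=HOME back=0 fwd=1
After 3 (forward): cur=B back=1 fwd=0
After 4 (visit(O)): cur=O back=2 fwd=0
After 5 (visit(G)): cur=G back=3 fwd=0
After 6 (back): cur=O back=2 fwd=1

Answer: O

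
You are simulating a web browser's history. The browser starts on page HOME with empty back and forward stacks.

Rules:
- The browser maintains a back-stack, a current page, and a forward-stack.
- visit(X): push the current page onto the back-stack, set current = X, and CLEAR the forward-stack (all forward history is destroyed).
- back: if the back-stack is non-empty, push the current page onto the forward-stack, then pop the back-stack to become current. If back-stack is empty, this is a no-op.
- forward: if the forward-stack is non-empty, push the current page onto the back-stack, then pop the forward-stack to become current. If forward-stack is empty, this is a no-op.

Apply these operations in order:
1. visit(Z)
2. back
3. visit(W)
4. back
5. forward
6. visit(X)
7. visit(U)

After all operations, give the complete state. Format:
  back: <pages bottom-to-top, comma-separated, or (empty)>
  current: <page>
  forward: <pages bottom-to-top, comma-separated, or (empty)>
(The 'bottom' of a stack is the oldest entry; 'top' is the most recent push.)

Answer: back: HOME,W,X
current: U
forward: (empty)

Derivation:
After 1 (visit(Z)): cur=Z back=1 fwd=0
After 2 (back): cur=HOME back=0 fwd=1
After 3 (visit(W)): cur=W back=1 fwd=0
After 4 (back): cur=HOME back=0 fwd=1
After 5 (forward): cur=W back=1 fwd=0
After 6 (visit(X)): cur=X back=2 fwd=0
After 7 (visit(U)): cur=U back=3 fwd=0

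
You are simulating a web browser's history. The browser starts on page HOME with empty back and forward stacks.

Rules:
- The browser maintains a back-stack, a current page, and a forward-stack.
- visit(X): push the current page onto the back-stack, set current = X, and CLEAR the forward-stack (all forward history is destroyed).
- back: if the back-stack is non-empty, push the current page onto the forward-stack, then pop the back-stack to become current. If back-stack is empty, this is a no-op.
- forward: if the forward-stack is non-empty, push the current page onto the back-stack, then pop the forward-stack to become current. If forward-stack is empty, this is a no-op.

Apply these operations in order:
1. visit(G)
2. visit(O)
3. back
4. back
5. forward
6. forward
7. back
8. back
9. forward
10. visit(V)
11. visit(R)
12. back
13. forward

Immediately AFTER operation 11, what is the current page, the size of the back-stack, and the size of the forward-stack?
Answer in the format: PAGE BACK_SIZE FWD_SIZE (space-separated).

After 1 (visit(G)): cur=G back=1 fwd=0
After 2 (visit(O)): cur=O back=2 fwd=0
After 3 (back): cur=G back=1 fwd=1
After 4 (back): cur=HOME back=0 fwd=2
After 5 (forward): cur=G back=1 fwd=1
After 6 (forward): cur=O back=2 fwd=0
After 7 (back): cur=G back=1 fwd=1
After 8 (back): cur=HOME back=0 fwd=2
After 9 (forward): cur=G back=1 fwd=1
After 10 (visit(V)): cur=V back=2 fwd=0
After 11 (visit(R)): cur=R back=3 fwd=0

R 3 0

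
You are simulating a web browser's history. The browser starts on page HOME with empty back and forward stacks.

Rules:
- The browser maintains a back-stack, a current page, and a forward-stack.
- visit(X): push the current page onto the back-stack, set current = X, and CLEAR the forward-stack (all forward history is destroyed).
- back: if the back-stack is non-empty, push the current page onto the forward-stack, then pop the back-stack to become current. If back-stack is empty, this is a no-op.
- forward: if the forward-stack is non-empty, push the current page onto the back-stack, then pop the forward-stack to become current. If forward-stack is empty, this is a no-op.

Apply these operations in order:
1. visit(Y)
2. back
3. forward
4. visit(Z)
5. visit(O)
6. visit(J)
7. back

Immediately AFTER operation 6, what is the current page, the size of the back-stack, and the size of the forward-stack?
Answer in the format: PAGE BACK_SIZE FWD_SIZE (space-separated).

After 1 (visit(Y)): cur=Y back=1 fwd=0
After 2 (back): cur=HOME back=0 fwd=1
After 3 (forward): cur=Y back=1 fwd=0
After 4 (visit(Z)): cur=Z back=2 fwd=0
After 5 (visit(O)): cur=O back=3 fwd=0
After 6 (visit(J)): cur=J back=4 fwd=0

J 4 0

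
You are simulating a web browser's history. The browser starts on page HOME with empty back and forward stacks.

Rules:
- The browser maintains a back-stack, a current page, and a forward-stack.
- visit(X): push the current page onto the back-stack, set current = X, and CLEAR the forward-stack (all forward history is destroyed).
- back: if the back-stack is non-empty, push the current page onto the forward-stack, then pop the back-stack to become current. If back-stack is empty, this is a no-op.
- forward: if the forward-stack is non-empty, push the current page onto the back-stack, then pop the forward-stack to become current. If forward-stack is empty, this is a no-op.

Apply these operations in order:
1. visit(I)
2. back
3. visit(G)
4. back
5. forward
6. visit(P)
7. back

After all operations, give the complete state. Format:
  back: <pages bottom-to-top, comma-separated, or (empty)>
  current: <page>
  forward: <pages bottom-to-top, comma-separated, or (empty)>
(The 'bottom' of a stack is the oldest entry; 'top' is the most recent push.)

Answer: back: HOME
current: G
forward: P

Derivation:
After 1 (visit(I)): cur=I back=1 fwd=0
After 2 (back): cur=HOME back=0 fwd=1
After 3 (visit(G)): cur=G back=1 fwd=0
After 4 (back): cur=HOME back=0 fwd=1
After 5 (forward): cur=G back=1 fwd=0
After 6 (visit(P)): cur=P back=2 fwd=0
After 7 (back): cur=G back=1 fwd=1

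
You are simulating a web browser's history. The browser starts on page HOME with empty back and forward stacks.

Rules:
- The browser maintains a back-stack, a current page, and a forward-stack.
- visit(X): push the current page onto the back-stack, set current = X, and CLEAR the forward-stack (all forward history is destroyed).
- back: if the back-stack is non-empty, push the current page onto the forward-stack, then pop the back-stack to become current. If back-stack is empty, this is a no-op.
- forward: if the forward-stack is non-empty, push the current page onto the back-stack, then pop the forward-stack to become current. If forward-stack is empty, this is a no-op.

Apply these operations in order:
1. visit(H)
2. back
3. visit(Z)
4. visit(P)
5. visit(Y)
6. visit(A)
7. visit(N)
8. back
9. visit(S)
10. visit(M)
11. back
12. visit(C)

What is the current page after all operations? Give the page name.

After 1 (visit(H)): cur=H back=1 fwd=0
After 2 (back): cur=HOME back=0 fwd=1
After 3 (visit(Z)): cur=Z back=1 fwd=0
After 4 (visit(P)): cur=P back=2 fwd=0
After 5 (visit(Y)): cur=Y back=3 fwd=0
After 6 (visit(A)): cur=A back=4 fwd=0
After 7 (visit(N)): cur=N back=5 fwd=0
After 8 (back): cur=A back=4 fwd=1
After 9 (visit(S)): cur=S back=5 fwd=0
After 10 (visit(M)): cur=M back=6 fwd=0
After 11 (back): cur=S back=5 fwd=1
After 12 (visit(C)): cur=C back=6 fwd=0

Answer: C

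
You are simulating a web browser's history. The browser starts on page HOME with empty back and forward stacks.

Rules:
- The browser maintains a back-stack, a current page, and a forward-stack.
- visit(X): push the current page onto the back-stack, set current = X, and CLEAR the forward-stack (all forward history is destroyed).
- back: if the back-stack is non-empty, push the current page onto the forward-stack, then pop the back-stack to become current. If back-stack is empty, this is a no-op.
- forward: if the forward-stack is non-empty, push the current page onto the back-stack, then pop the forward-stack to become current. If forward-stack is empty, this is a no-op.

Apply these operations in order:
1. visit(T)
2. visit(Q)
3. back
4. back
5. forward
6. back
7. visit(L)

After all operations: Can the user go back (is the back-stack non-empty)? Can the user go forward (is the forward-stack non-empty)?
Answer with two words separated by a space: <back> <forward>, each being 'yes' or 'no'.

After 1 (visit(T)): cur=T back=1 fwd=0
After 2 (visit(Q)): cur=Q back=2 fwd=0
After 3 (back): cur=T back=1 fwd=1
After 4 (back): cur=HOME back=0 fwd=2
After 5 (forward): cur=T back=1 fwd=1
After 6 (back): cur=HOME back=0 fwd=2
After 7 (visit(L)): cur=L back=1 fwd=0

Answer: yes no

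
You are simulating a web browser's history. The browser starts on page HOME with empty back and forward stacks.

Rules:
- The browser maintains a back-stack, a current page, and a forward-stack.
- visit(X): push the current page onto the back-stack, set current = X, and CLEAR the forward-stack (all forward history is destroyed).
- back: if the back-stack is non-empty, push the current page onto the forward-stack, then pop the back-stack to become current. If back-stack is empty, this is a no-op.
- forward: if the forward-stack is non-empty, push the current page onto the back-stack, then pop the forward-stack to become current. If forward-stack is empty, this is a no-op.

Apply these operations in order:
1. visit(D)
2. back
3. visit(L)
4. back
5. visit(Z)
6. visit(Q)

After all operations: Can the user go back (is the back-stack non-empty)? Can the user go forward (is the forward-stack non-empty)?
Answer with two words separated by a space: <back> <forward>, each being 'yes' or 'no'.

After 1 (visit(D)): cur=D back=1 fwd=0
After 2 (back): cur=HOME back=0 fwd=1
After 3 (visit(L)): cur=L back=1 fwd=0
After 4 (back): cur=HOME back=0 fwd=1
After 5 (visit(Z)): cur=Z back=1 fwd=0
After 6 (visit(Q)): cur=Q back=2 fwd=0

Answer: yes no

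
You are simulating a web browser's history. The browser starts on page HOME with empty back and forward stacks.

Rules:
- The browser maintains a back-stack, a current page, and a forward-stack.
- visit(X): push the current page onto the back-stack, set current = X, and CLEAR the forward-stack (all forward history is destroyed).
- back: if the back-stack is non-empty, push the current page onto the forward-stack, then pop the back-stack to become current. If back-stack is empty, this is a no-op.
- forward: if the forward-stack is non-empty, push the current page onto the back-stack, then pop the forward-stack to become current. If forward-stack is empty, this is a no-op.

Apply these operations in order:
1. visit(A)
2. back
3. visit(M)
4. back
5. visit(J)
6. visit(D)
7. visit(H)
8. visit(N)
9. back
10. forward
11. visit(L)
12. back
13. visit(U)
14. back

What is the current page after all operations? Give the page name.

Answer: N

Derivation:
After 1 (visit(A)): cur=A back=1 fwd=0
After 2 (back): cur=HOME back=0 fwd=1
After 3 (visit(M)): cur=M back=1 fwd=0
After 4 (back): cur=HOME back=0 fwd=1
After 5 (visit(J)): cur=J back=1 fwd=0
After 6 (visit(D)): cur=D back=2 fwd=0
After 7 (visit(H)): cur=H back=3 fwd=0
After 8 (visit(N)): cur=N back=4 fwd=0
After 9 (back): cur=H back=3 fwd=1
After 10 (forward): cur=N back=4 fwd=0
After 11 (visit(L)): cur=L back=5 fwd=0
After 12 (back): cur=N back=4 fwd=1
After 13 (visit(U)): cur=U back=5 fwd=0
After 14 (back): cur=N back=4 fwd=1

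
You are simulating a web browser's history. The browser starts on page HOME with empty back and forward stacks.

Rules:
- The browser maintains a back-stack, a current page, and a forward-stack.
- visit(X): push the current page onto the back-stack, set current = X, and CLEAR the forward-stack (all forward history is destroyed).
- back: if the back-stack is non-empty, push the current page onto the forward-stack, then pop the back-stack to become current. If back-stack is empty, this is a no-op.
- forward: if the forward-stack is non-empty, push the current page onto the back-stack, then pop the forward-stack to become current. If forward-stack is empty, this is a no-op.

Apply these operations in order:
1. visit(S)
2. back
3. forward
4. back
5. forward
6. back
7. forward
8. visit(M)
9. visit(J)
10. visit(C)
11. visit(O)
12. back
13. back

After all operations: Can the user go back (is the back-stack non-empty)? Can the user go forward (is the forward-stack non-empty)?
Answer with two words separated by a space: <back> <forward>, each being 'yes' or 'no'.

Answer: yes yes

Derivation:
After 1 (visit(S)): cur=S back=1 fwd=0
After 2 (back): cur=HOME back=0 fwd=1
After 3 (forward): cur=S back=1 fwd=0
After 4 (back): cur=HOME back=0 fwd=1
After 5 (forward): cur=S back=1 fwd=0
After 6 (back): cur=HOME back=0 fwd=1
After 7 (forward): cur=S back=1 fwd=0
After 8 (visit(M)): cur=M back=2 fwd=0
After 9 (visit(J)): cur=J back=3 fwd=0
After 10 (visit(C)): cur=C back=4 fwd=0
After 11 (visit(O)): cur=O back=5 fwd=0
After 12 (back): cur=C back=4 fwd=1
After 13 (back): cur=J back=3 fwd=2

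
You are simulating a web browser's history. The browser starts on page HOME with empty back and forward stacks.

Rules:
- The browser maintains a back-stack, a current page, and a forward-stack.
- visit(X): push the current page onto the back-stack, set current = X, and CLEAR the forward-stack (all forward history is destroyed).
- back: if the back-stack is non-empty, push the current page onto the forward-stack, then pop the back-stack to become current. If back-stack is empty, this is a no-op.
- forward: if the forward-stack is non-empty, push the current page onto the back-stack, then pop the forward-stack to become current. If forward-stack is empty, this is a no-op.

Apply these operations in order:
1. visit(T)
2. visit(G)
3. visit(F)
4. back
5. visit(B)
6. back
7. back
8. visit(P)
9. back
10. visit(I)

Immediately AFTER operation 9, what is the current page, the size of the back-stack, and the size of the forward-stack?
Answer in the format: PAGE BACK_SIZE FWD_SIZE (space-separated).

After 1 (visit(T)): cur=T back=1 fwd=0
After 2 (visit(G)): cur=G back=2 fwd=0
After 3 (visit(F)): cur=F back=3 fwd=0
After 4 (back): cur=G back=2 fwd=1
After 5 (visit(B)): cur=B back=3 fwd=0
After 6 (back): cur=G back=2 fwd=1
After 7 (back): cur=T back=1 fwd=2
After 8 (visit(P)): cur=P back=2 fwd=0
After 9 (back): cur=T back=1 fwd=1

T 1 1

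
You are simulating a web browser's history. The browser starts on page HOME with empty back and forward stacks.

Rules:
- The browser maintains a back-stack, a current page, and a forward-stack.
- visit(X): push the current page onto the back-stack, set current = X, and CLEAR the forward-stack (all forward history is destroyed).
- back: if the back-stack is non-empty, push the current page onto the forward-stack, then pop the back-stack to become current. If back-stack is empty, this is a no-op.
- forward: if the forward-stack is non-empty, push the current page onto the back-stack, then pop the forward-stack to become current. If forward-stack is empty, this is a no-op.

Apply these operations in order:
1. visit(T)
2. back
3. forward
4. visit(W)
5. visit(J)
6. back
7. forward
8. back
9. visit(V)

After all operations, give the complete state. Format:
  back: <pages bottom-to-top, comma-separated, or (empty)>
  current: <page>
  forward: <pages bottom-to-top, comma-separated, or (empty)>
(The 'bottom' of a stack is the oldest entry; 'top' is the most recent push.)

Answer: back: HOME,T,W
current: V
forward: (empty)

Derivation:
After 1 (visit(T)): cur=T back=1 fwd=0
After 2 (back): cur=HOME back=0 fwd=1
After 3 (forward): cur=T back=1 fwd=0
After 4 (visit(W)): cur=W back=2 fwd=0
After 5 (visit(J)): cur=J back=3 fwd=0
After 6 (back): cur=W back=2 fwd=1
After 7 (forward): cur=J back=3 fwd=0
After 8 (back): cur=W back=2 fwd=1
After 9 (visit(V)): cur=V back=3 fwd=0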